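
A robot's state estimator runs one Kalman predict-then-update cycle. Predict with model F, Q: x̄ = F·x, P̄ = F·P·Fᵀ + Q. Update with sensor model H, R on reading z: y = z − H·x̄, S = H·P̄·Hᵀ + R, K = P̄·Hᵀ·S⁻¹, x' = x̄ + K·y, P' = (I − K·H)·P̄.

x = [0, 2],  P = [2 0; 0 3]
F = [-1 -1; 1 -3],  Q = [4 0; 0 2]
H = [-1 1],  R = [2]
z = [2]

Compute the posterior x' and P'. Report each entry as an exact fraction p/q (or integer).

x̄ = F·x = [-2, -6]
P̄ = F·P·Fᵀ + Q = [9 7; 7 31]
y = z − H·x̄ = [6]
S = H·P̄·Hᵀ + R = [28]
K = P̄·Hᵀ·S⁻¹ = [-1/14; 6/7]
x' = x̄ + K·y = [-17/7, -6/7]
P' = (I − K·H)·P̄ = [62/7 61/7; 61/7 73/7]

x' = [-17/7, -6/7]
P' = [62/7 61/7; 61/7 73/7]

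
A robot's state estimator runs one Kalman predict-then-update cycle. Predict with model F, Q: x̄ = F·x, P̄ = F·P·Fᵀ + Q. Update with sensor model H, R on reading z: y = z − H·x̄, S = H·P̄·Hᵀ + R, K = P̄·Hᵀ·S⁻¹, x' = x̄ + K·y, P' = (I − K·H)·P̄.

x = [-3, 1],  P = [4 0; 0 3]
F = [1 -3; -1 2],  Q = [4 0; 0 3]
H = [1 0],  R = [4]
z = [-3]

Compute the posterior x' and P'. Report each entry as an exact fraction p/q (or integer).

x' = [-43/13, 43/13]
P' = [140/39 -88/39; -88/39 257/39]

x̄ = F·x = [-6, 5]
P̄ = F·P·Fᵀ + Q = [35 -22; -22 19]
y = z − H·x̄ = [3]
S = H·P̄·Hᵀ + R = [39]
K = P̄·Hᵀ·S⁻¹ = [35/39; -22/39]
x' = x̄ + K·y = [-43/13, 43/13]
P' = (I − K·H)·P̄ = [140/39 -88/39; -88/39 257/39]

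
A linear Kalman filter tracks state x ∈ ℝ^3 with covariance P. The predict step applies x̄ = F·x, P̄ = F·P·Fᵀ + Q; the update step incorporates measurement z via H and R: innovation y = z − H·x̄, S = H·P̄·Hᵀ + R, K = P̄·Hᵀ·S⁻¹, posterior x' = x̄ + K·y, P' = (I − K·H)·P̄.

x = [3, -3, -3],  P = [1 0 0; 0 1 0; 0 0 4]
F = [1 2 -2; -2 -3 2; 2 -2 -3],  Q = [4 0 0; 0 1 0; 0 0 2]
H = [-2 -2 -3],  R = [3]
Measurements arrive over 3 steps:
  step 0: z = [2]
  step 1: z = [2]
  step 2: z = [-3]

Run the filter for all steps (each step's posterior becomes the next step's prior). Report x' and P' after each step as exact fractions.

step 0: x' = [-617/89, 435/89, 75/89], P' = [6501/445 -7008/445 406/445; -7008/445 10434/445 -2338/445; 406/445 -2338/445 1426/445]
step 1: x' = [-7107313/988151, 10322741/988151, -2834611/988151], P' = [70239695/988151 -84732674/988151 9548048/988151; -84732674/988151 110036585/988151 -16738838/988151; 9548048/988151 -16738838/988151 5111800/988151]
step 2: x' = [77708346911/10945785559, -94922340827/10945785559, 22333317369/10945785559], P' = [926766552951/10945785559 -1128507016674/10945785559 132985094370/10945785559; -1128507016674/10945785559 1461964746564/10945785559 -220591037544/10945785559; 132985094370/10945785559 -220591037544/10945785559 61914524082/10945785559]

step 0: x̄ = F·x = [3, -3, 21]
step 0: P̄ = F·P·Fᵀ + Q = [25 -24 22; -24 30 -22; 22 -22 46]
step 0: y = z − H·x̄ = [65]
step 0: S = H·P̄·Hᵀ + R = [445]
step 0: K = P̄·Hᵀ·S⁻¹ = [-68/445; 54/445; -138/445]
step 0: x' = x̄ + K·y = [-617/89, 435/89, 75/89]
step 0: P' = (I − K·H)·P̄ = [6501/445 -7008/445 406/445; -7008/445 10434/445 -2338/445; 406/445 -2338/445 1426/445]
step 1: x̄ = F·x = [103/89, 79/89, -2329/89]
step 1: P̄ = F·P·Fᵀ + Q = [44769/445 -53198/445 -6472/89; -53198/445 66771/445 6886/89; -6472/89 6886/89 20920/89]
step 1: y = z − H·x̄ = [-6445/89]
step 1: S = H·P̄·Hᵀ + R = [988151/445]
step 1: K = P̄·Hᵀ·S⁻¹ = [113938/988151; -130436/988151; -317940/988151]
step 1: x' = x̄ + K·y = [-7107313/988151, 10322741/988151, -2834611/988151]
step 1: P' = (I − K·H)·P̄ = [70239695/988151 -84732674/988151 9548048/988151; -84732674/988151 110036585/988151 -16738838/988151; 9548048/988151 -16738838/988151 5111800/988151]
step 2: x̄ = F·x = [19207391/988151, -22422819/988151, -26356275/988151]
step 2: P̄ = F·P·Fᵀ + Q = [291573655/988151 -338117474/988151 -471820158/988151; -338117474/988151 400412980/988151 529841568/988151; -471820158/988151 529841568/988151 1131506382/988151]
step 2: y = z − H·x̄ = [-88464134/988151]
step 2: S = H·P̄·Hᵀ + R = [10945785559/988151]
step 2: K = P̄·Hᵀ·S⁻¹ = [1508548112/10945785559; -1714115716/10945785559; -3510561966/10945785559]
step 2: x' = x̄ + K·y = [77708346911/10945785559, -94922340827/10945785559, 22333317369/10945785559]
step 2: P' = (I − K·H)·P̄ = [926766552951/10945785559 -1128507016674/10945785559 132985094370/10945785559; -1128507016674/10945785559 1461964746564/10945785559 -220591037544/10945785559; 132985094370/10945785559 -220591037544/10945785559 61914524082/10945785559]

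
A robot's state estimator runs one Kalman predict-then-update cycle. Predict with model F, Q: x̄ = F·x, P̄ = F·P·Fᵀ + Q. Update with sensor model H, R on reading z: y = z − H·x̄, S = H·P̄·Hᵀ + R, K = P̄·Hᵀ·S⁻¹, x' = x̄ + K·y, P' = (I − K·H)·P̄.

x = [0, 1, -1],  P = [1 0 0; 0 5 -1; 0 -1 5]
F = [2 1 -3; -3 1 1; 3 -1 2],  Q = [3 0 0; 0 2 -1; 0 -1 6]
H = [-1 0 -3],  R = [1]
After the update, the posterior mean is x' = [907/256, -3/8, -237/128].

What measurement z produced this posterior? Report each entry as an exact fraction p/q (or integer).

x̄ = F·x = [4, 0, -3]
P̄ = F·P·Fᵀ + Q = [63 -14 -34; -14 19 -6; -34 -6 44]
S = H·P̄·Hᵀ + R = [256]
K = P̄·Hᵀ·S⁻¹ = [39/256; 1/8; -49/128]
x' − x̄ = [-117/256, -3/8, 147/128] = K·y
y = (KᵀK)⁻¹·Kᵀ·(x' − x̄) = [-3]
z = y + H·x̄ = [-3] + [5] = [2]

z = [2]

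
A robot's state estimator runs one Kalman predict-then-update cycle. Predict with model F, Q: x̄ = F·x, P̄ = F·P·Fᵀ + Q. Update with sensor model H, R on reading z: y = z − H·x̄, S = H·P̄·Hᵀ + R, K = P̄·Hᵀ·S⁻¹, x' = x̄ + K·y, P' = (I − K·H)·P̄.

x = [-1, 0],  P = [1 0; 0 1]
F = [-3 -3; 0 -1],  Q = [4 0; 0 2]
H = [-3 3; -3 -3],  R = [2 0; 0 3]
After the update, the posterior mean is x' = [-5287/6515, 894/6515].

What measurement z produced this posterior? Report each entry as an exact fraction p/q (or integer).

z = [3, 2]

x̄ = F·x = [3, 0]
P̄ = F·P·Fᵀ + Q = [22 3; 3 3]
S = H·P̄·Hᵀ + R = [173 171; 171 282]
K = P̄·Hᵀ·S⁻¹ = [-1083/6515 -1076/6515; 1026/6515 -1038/6515]
x' − x̄ = [-24832/6515, 894/6515] = K·y
y = (KᵀK)⁻¹·Kᵀ·(x' − x̄) = [12, 11]
z = y + H·x̄ = [12, 11] + [-9, -9] = [3, 2]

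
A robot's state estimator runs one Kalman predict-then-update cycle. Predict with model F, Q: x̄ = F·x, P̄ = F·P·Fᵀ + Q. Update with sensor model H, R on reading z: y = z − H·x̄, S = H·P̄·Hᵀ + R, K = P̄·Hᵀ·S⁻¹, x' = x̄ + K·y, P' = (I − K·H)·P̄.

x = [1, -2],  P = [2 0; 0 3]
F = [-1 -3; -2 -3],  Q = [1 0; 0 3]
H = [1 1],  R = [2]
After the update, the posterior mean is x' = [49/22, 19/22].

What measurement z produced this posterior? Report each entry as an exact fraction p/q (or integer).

z = [3]

x̄ = F·x = [5, 4]
P̄ = F·P·Fᵀ + Q = [30 31; 31 38]
S = H·P̄·Hᵀ + R = [132]
K = P̄·Hᵀ·S⁻¹ = [61/132; 23/44]
x' − x̄ = [-61/22, -69/22] = K·y
y = (KᵀK)⁻¹·Kᵀ·(x' − x̄) = [-6]
z = y + H·x̄ = [-6] + [9] = [3]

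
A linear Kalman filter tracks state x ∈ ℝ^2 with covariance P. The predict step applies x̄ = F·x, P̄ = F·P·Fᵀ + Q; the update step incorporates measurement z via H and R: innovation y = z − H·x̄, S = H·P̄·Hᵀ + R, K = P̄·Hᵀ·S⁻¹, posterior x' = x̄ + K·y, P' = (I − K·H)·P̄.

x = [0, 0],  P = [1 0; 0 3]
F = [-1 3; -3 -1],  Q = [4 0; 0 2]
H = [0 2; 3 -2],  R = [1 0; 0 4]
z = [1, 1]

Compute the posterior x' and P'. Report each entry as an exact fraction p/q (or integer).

x̄ = F·x = [0, 0]
P̄ = F·P·Fᵀ + Q = [32 -6; -6 14]
y = z − H·x̄ = [1, 1]
S = H·P̄·Hᵀ + R = [57 -92; -92 420]
K = P̄·Hᵀ·S⁻¹ = [1224/3869 1263/3869; 1882/3869 -23/7738]
x' = x̄ + K·y = [2487/3869, 3741/7738]
P' = (I − K·H)·P̄ = [2092/3869 612/3869; 612/3869 941/3869]

x' = [2487/3869, 3741/7738]
P' = [2092/3869 612/3869; 612/3869 941/3869]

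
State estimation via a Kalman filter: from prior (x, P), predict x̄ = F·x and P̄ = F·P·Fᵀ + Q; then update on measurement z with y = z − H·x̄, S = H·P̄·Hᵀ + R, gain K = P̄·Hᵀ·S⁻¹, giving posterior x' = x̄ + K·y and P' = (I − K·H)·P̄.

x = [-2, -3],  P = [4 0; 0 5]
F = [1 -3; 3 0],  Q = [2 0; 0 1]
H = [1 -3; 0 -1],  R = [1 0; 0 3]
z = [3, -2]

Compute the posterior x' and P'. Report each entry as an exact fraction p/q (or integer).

x' = [21625/2719, 4460/2719]
P' = [48957/2719 15723/2719; 15723/2719 5340/2719]

x̄ = F·x = [7, -6]
P̄ = F·P·Fᵀ + Q = [51 12; 12 37]
y = z − H·x̄ = [-22, -8]
S = H·P̄·Hᵀ + R = [313 99; 99 40]
K = P̄·Hᵀ·S⁻¹ = [1788/2719 -5241/2719; -297/2719 -1780/2719]
x' = x̄ + K·y = [21625/2719, 4460/2719]
P' = (I − K·H)·P̄ = [48957/2719 15723/2719; 15723/2719 5340/2719]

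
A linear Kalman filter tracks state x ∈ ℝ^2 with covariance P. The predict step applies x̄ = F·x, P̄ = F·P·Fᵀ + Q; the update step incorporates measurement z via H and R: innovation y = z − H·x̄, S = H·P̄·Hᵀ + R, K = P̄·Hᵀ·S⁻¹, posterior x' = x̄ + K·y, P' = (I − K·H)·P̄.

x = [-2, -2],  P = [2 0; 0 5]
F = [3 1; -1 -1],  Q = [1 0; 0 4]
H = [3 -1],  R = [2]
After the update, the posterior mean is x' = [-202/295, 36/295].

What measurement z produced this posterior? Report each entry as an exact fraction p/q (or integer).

x̄ = F·x = [-8, 4]
P̄ = F·P·Fᵀ + Q = [24 -11; -11 11]
S = H·P̄·Hᵀ + R = [295]
K = P̄·Hᵀ·S⁻¹ = [83/295; -44/295]
x' − x̄ = [2158/295, -1144/295] = K·y
y = (KᵀK)⁻¹·Kᵀ·(x' − x̄) = [26]
z = y + H·x̄ = [26] + [-28] = [-2]

z = [-2]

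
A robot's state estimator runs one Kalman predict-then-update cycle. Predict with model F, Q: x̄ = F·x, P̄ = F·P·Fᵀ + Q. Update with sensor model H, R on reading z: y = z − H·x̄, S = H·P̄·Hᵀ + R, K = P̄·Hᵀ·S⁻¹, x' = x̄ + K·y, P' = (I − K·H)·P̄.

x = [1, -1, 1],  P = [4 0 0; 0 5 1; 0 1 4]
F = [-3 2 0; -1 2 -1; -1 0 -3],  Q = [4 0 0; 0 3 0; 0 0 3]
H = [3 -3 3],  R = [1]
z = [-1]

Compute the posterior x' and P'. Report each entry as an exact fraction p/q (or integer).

x̄ = F·x = [-5, -4, -4]
P̄ = F·P·Fᵀ + Q = [60 30 6; 30 27 10; 6 10 43]
y = z − H·x̄ = [14]
S = H·P̄·Hᵀ + R = [559]
K = P̄·Hᵀ·S⁻¹ = [108/559; 3/43; 9/43]
x' = x̄ + K·y = [-1283/559, -130/43, -46/43]
P' = (I − K·H)·P̄ = [21876/559 966/43 -714/43; 966/43 1044/43 79/43; -714/43 79/43 796/43]

x' = [-1283/559, -130/43, -46/43]
P' = [21876/559 966/43 -714/43; 966/43 1044/43 79/43; -714/43 79/43 796/43]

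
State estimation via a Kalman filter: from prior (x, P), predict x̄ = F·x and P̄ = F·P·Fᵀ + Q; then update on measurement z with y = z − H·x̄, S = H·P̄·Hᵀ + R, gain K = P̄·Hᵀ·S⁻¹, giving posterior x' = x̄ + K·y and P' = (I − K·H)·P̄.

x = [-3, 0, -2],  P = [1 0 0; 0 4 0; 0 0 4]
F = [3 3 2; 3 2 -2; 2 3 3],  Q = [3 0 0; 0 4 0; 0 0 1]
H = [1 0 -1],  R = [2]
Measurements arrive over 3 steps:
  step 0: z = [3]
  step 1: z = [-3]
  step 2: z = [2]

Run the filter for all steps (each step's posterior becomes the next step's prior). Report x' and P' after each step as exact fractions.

step 0: x' = [-151/11, -1, -16], P' = [700/11 19 64; 19 34 17; 64 17 66]
step 1: x' = [-3313/42, -335/21, -3245/42], P' = [206449/84 15964/21 206363/84; 15964/21 6184/21 15926/21; 206363/84 15926/21 206401/84]
step 2: x' = [-136243/314, -34649/314, -136567/314], P' = [13635584/157 7514995/314 13635139/157; 7514995/314 1051453/157 7514357/314; 13635139/157 7514357/314 13634924/157]

step 0: x̄ = F·x = [-13, -5, -12]
step 0: P̄ = F·P·Fᵀ + Q = [64 17 66; 17 45 6; 66 6 77]
step 0: y = z − H·x̄ = [4]
step 0: S = H·P̄·Hᵀ + R = [11]
step 0: K = P̄·Hᵀ·S⁻¹ = [-2/11; 1; -1]
step 0: x' = x̄ + K·y = [-151/11, -1, -16]
step 0: P' = (I − K·H)·P̄ = [700/11 19 64; 19 34 17; 64 17 66]
step 1: x̄ = F·x = [-838/11, -123/11, -863/11]
step 1: P̄ = F·P·Fᵀ + Q = [27057/11 8401/11 27014/11; 8401/11 3308/11 8325/11; 27014/11 8325/11 27033/11]
step 1: y = z − H·x̄ = [-58/11]
step 1: S = H·P̄·Hᵀ + R = [84/11]
step 1: K = P̄·Hᵀ·S⁻¹ = [43/84; 19/21; -19/84]
step 1: x' = x̄ + K·y = [-3313/42, -335/21, -3245/42]
step 1: P' = (I − K·H)·P̄ = [206449/84 15964/21 206363/84; 15964/21 6184/21 15926/21; 206363/84 15926/21 206401/84]
step 2: x̄ = F·x = [-18439/42, -4789/42, -18371/42]
step 2: P̄ = F·P·Fᵀ + Q = [7296733/84 2011285/84 7295843/84; 2011285/84 563209/84 2010647/84; 7295843/84 2010647/84 7295413/84]
step 2: y = z − H·x̄ = [76/21]
step 2: S = H·P̄·Hᵀ + R = [157/21]
step 2: K = P̄·Hᵀ·S⁻¹ = [445/314; 319/314; 215/314]
step 2: x' = x̄ + K·y = [-136243/314, -34649/314, -136567/314]
step 2: P' = (I − K·H)·P̄ = [13635584/157 7514995/314 13635139/157; 7514995/314 1051453/157 7514357/314; 13635139/157 7514357/314 13634924/157]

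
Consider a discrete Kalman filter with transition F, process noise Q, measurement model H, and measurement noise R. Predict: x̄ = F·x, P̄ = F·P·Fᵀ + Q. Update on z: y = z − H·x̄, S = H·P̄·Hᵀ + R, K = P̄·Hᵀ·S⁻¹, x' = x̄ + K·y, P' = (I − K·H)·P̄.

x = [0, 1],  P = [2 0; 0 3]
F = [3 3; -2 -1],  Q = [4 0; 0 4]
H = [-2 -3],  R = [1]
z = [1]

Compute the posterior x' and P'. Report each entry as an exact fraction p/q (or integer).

x' = [5/4, -23/20]
P' = [539/16 -357/16; -357/16 1191/80]

x̄ = F·x = [3, -1]
P̄ = F·P·Fᵀ + Q = [49 -21; -21 15]
y = z − H·x̄ = [4]
S = H·P̄·Hᵀ + R = [80]
K = P̄·Hᵀ·S⁻¹ = [-7/16; -3/80]
x' = x̄ + K·y = [5/4, -23/20]
P' = (I − K·H)·P̄ = [539/16 -357/16; -357/16 1191/80]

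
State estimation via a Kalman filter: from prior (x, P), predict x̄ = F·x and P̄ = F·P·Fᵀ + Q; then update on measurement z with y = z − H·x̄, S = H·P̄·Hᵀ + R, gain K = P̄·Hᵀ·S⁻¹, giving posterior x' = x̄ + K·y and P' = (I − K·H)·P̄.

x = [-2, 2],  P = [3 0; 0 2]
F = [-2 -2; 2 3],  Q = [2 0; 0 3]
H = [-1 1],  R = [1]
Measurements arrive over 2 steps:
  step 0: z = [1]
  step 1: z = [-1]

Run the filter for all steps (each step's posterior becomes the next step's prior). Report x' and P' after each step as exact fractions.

step 0: x' = [23/52, 151/104], P' = [43/26 63/52; 63/52 183/104]
step 1: x' = [7768/12991, -380/1181], P' = [18838/12991 1196/1181; 1196/1181 1851/1181]

step 0: x̄ = F·x = [0, 2]
step 0: P̄ = F·P·Fᵀ + Q = [22 -24; -24 33]
step 0: y = z − H·x̄ = [-1]
step 0: S = H·P̄·Hᵀ + R = [104]
step 0: K = P̄·Hᵀ·S⁻¹ = [-23/52; 57/104]
step 0: x' = x̄ + K·y = [23/52, 151/104]
step 0: P' = (I − K·H)·P̄ = [43/26 63/52; 63/52 183/104]
step 1: x̄ = F·x = [-197/52, 545/104]
step 1: P̄ = F·P·Fᵀ + Q = [659/26 -1523/52; -1523/52 4159/104]
step 1: y = z − H·x̄ = [-1043/104]
step 1: S = H·P̄·Hᵀ + R = [12991/104]
step 1: K = P̄·Hᵀ·S⁻¹ = [-5682/12991; 655/1181]
step 1: x' = x̄ + K·y = [7768/12991, -380/1181]
step 1: P' = (I − K·H)·P̄ = [18838/12991 1196/1181; 1196/1181 1851/1181]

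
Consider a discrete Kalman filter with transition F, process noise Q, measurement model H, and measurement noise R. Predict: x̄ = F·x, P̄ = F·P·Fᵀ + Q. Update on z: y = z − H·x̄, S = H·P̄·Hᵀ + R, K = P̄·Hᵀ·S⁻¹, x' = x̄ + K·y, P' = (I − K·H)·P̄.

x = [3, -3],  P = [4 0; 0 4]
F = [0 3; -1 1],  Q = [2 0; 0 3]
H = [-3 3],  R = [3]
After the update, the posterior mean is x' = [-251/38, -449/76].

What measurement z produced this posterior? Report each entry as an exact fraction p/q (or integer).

z = [2]

x̄ = F·x = [-9, -6]
P̄ = F·P·Fᵀ + Q = [38 12; 12 11]
S = H·P̄·Hᵀ + R = [228]
K = P̄·Hᵀ·S⁻¹ = [-13/38; -1/76]
x' − x̄ = [91/38, 7/76] = K·y
y = (KᵀK)⁻¹·Kᵀ·(x' − x̄) = [-7]
z = y + H·x̄ = [-7] + [9] = [2]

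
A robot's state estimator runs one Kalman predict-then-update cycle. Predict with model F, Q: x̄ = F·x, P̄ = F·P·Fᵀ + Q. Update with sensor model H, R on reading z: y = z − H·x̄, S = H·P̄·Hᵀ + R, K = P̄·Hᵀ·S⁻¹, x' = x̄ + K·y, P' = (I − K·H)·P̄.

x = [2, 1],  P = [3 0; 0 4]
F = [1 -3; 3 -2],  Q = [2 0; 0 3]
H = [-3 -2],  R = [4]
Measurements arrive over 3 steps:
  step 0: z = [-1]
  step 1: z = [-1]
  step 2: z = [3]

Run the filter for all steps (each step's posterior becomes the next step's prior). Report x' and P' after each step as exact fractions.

step 0: x̄ = F·x = [-1, 4]
step 0: P̄ = F·P·Fᵀ + Q = [41 33; 33 46]
step 0: y = z − H·x̄ = [4]
step 0: S = H·P̄·Hᵀ + R = [953]
step 0: K = P̄·Hᵀ·S⁻¹ = [-189/953; -191/953]
step 0: x' = x̄ + K·y = [-1709/953, 3048/953]
step 0: P' = (I − K·H)·P̄ = [3352/953 -4650/953; -4650/953 7357/953]
step 1: x̄ = F·x = [-10853/953, -11223/953]
step 1: P̄ = F·P·Fᵀ + Q = [99371/953 105348/953; 105348/953 118255/953]
step 1: y = z − H·x̄ = [-55958/953]
step 1: S = H·P̄·Hᵀ + R = [2635347/953]
step 1: K = P̄·Hᵀ·S⁻¹ = [-169603/878449; -552554/2635347]
step 1: x' = x̄ + K·y = [-45291/878449, 1409567/2635347]
step 1: P' = (I − K·H)·P̄ = [1045984/878449 -1229770/878449; -1229770/878449 6639073/2635347]
step 2: x̄ = F·x = [-1454858/878449, -3226753/2635347]
step 2: P̄ = F·P·Fᵀ + Q = [30098721/878449 29943568/878449; 29943568/878449 106975621/2635347]
step 2: y = z − H·x̄ = [-11641187/2635347]
step 2: S = H·P̄·Hᵀ + R = [2329077787/2635347]
step 2: K = P̄·Hᵀ·S⁻¹ = [-450549897/2329077787; -483443354/2329077787]
step 2: x' = x̄ + K·y = [-1867115317/2329077787, -716226079/2329077787]
step 2: P' = (I − K·H)·P̄ = [2774426976/2329077787 -3260540670/2329077787; -3260540670/2329077787 5857697713/2329077787]

step 0: x' = [-1709/953, 3048/953], P' = [3352/953 -4650/953; -4650/953 7357/953]
step 1: x' = [-45291/878449, 1409567/2635347], P' = [1045984/878449 -1229770/878449; -1229770/878449 6639073/2635347]
step 2: x' = [-1867115317/2329077787, -716226079/2329077787], P' = [2774426976/2329077787 -3260540670/2329077787; -3260540670/2329077787 5857697713/2329077787]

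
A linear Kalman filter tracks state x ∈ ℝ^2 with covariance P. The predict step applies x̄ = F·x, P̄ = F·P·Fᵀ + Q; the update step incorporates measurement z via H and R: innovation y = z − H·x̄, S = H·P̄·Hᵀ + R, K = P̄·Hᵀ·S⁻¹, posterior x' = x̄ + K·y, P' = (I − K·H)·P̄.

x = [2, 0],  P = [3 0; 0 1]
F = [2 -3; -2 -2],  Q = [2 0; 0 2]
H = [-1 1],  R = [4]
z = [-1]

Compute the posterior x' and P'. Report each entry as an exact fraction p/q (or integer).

x̄ = F·x = [4, -4]
P̄ = F·P·Fᵀ + Q = [23 -6; -6 18]
y = z − H·x̄ = [7]
S = H·P̄·Hᵀ + R = [57]
K = P̄·Hᵀ·S⁻¹ = [-29/57; 8/19]
x' = x̄ + K·y = [25/57, -20/19]
P' = (I − K·H)·P̄ = [470/57 118/19; 118/19 150/19]

x' = [25/57, -20/19]
P' = [470/57 118/19; 118/19 150/19]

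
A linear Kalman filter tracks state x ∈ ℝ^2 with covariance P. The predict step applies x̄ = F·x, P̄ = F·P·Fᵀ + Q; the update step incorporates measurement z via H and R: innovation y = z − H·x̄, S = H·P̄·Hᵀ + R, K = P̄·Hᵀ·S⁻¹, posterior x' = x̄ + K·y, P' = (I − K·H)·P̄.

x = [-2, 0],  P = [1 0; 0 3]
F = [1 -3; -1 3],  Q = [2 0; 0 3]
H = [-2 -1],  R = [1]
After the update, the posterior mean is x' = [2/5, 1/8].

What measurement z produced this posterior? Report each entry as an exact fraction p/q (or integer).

z = [-1]

x̄ = F·x = [-2, 2]
P̄ = F·P·Fᵀ + Q = [30 -28; -28 31]
S = H·P̄·Hᵀ + R = [40]
K = P̄·Hᵀ·S⁻¹ = [-4/5; 5/8]
x' − x̄ = [12/5, -15/8] = K·y
y = (KᵀK)⁻¹·Kᵀ·(x' − x̄) = [-3]
z = y + H·x̄ = [-3] + [2] = [-1]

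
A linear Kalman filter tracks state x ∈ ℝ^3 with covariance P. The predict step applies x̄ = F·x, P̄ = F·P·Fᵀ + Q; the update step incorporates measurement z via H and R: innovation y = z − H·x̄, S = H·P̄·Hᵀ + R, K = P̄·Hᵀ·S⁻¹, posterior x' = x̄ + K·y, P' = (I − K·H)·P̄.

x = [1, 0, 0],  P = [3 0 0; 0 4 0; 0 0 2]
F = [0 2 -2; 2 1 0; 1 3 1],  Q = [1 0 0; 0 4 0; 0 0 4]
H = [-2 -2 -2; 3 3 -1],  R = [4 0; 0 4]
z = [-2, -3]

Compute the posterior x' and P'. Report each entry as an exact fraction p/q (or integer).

x' = [-15164/10957, 10082/10957, 15553/10957]
P' = [158453/21914 -77331/10957 -1087/21914; -77331/10957 78810/10957 -31/10957; -1087/21914 -31/10957 17093/21914]

x̄ = F·x = [0, 2, 1]
P̄ = F·P·Fᵀ + Q = [25 8 20; 8 20 18; 20 18 45]
y = z − H·x̄ = [4, -8]
S = H·P̄·Hᵀ + R = [732 -428; -428 370]
K = P̄·Hᵀ·S⁻¹ = [-676/10957 3115/21914; -724/10957 1117/10957; -3986/10957 -5135/21914]
x' = x̄ + K·y = [-15164/10957, 10082/10957, 15553/10957]
P' = (I − K·H)·P̄ = [158453/21914 -77331/10957 -1087/21914; -77331/10957 78810/10957 -31/10957; -1087/21914 -31/10957 17093/21914]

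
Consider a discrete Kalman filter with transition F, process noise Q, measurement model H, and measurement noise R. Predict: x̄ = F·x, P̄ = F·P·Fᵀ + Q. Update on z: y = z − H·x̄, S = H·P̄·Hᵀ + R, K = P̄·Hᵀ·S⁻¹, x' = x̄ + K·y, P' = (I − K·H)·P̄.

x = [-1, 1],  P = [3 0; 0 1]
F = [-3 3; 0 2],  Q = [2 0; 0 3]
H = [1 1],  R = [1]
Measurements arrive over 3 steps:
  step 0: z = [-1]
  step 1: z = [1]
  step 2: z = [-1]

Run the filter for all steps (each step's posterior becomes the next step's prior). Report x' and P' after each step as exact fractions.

step 0: x̄ = F·x = [6, 2]
step 0: P̄ = F·P·Fᵀ + Q = [38 6; 6 7]
step 0: y = z − H·x̄ = [-9]
step 0: S = H·P̄·Hᵀ + R = [58]
step 0: K = P̄·Hᵀ·S⁻¹ = [22/29; 13/58]
step 0: x' = x̄ + K·y = [-24/29, -1/58]
step 0: P' = (I − K·H)·P̄ = [134/29 -112/29; -112/29 237/58]
step 1: x̄ = F·x = [141/58, -1/29]
step 1: P̄ = F·P·Fᵀ + Q = [8693/58 1383/29; 1383/29 561/29]
step 1: y = z − H·x̄ = [-81/58]
step 1: S = H·P̄·Hᵀ + R = [15405/58]
step 1: K = P̄·Hᵀ·S⁻¹ = [11459/15405; 1296/5135]
step 1: x' = x̄ + K·y = [7149/5135, -1987/5135]
step 1: P' = (I − K·H)·P̄ = [44948/15405 -11163/5135; -11163/5135 12459/5135]
step 2: x̄ = F·x = [-27408/5135, -3974/5135]
step 2: P̄ = F·P·Fᵀ + Q = [458179/5135 141732/5135; 141732/5135 65241/5135]
step 2: y = z − H·x̄ = [2019/395]
step 2: S = H·P̄·Hᵀ + R = [62463/395]
step 2: K = P̄·Hᵀ·S⁻¹ = [46147/62463; 5307/20821]
step 2: x' = x̄ + K·y = [-422587/270673, 143165/270673]
step 2: P' = (I − K·H)·P̄ = [2367448/812019 -589179/270673; -589179/270673 658170/270673]

step 0: x' = [-24/29, -1/58], P' = [134/29 -112/29; -112/29 237/58]
step 1: x' = [7149/5135, -1987/5135], P' = [44948/15405 -11163/5135; -11163/5135 12459/5135]
step 2: x' = [-422587/270673, 143165/270673], P' = [2367448/812019 -589179/270673; -589179/270673 658170/270673]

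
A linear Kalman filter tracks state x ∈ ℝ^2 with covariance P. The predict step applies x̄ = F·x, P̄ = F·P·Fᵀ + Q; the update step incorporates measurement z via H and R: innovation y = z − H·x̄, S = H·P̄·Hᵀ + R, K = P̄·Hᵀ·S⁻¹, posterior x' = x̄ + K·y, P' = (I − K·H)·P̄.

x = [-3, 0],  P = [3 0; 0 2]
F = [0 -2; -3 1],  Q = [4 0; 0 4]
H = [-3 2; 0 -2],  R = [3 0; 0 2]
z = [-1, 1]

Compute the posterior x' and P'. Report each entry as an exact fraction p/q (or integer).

x̄ = F·x = [0, 9]
P̄ = F·P·Fᵀ + Q = [12 -4; -4 33]
y = z − H·x̄ = [-19, 19]
S = H·P̄·Hᵀ + R = [291 -156; -156 134]
K = P̄·Hᵀ·S⁻¹ = [-332/1047 -108/349; 26/2443 -1173/2443]
x' = x̄ + K·y = [152/1047, -794/2443]
P' = (I − K·H)·P̄ = [548/1047 108/349; 108/349 1173/2443]

x' = [152/1047, -794/2443]
P' = [548/1047 108/349; 108/349 1173/2443]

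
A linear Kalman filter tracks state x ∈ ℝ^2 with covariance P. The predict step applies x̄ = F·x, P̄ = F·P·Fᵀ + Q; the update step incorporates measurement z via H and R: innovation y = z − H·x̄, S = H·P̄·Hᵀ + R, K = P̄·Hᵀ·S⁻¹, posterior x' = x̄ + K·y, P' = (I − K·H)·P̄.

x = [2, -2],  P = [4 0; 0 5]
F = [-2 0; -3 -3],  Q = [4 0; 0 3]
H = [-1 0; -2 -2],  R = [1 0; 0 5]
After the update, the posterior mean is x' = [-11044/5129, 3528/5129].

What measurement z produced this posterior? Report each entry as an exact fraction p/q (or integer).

z = [2, 3]

x̄ = F·x = [-4, 0]
P̄ = F·P·Fᵀ + Q = [20 24; 24 84]
S = H·P̄·Hᵀ + R = [21 88; 88 613]
K = P̄·Hᵀ·S⁻¹ = [-4516/5129 -88/5129; 4296/5129 -2424/5129]
x' − x̄ = [9472/5129, 3528/5129] = K·y
y = (KᵀK)⁻¹·Kᵀ·(x' − x̄) = [-2, -5]
z = y + H·x̄ = [-2, -5] + [4, 8] = [2, 3]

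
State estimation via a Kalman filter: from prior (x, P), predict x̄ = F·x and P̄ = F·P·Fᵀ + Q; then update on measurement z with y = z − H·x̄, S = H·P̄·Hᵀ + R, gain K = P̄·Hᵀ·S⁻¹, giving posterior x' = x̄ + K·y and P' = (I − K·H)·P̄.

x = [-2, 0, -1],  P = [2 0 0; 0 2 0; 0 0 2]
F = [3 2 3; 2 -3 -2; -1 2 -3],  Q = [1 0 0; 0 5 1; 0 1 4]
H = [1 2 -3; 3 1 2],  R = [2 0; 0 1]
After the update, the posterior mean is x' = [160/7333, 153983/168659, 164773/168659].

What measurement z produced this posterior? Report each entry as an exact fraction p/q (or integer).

x̄ = F·x = [-9, -2, 5]
P̄ = F·P·Fᵀ + Q = [45 -12 -16; -12 39 -3; -16 -3 32]
S = H·P̄·Hᵀ + R = [575 46; 46 297]
K = P̄·Hᵀ·S⁻¹ = [709/7333 2137/7333; 22413/168659 -225/7333; -35644/168659 561/7333]
x' − x̄ = [66157/7333, 491301/168659, -678522/168659] = K·y
y = (KᵀK)⁻¹·Kᵀ·(x' − x̄) = [27, 22]
z = y + H·x̄ = [27, 22] + [-28, -19] = [-1, 3]

z = [-1, 3]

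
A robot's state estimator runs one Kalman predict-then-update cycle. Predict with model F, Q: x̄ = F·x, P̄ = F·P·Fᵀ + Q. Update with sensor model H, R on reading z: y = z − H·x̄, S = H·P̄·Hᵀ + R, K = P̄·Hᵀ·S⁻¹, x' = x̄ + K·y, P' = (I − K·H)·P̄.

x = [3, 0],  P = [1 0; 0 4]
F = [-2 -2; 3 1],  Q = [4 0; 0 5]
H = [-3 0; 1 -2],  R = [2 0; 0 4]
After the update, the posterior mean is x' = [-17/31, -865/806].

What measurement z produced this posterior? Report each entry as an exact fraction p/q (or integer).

x̄ = F·x = [-6, 9]
P̄ = F·P·Fᵀ + Q = [24 -14; -14 18]
S = H·P̄·Hᵀ + R = [218 -156; -156 156]
K = P̄·Hᵀ·S⁻¹ = [-10/31 1/93; -4/31 -1087/2418]
x' − x̄ = [169/31, -8119/806] = K·y
y = (KᵀK)⁻¹·Kᵀ·(x' − x̄) = [-16, 27]
z = y + H·x̄ = [-16, 27] + [18, -24] = [2, 3]

z = [2, 3]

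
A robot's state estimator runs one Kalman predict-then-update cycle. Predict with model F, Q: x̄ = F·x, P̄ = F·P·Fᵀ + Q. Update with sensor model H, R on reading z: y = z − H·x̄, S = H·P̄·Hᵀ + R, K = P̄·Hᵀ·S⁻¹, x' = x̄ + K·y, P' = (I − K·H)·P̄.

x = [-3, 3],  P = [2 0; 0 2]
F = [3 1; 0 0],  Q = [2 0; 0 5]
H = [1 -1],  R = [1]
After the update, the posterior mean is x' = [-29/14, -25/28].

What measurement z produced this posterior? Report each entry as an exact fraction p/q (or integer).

x̄ = F·x = [-6, 0]
P̄ = F·P·Fᵀ + Q = [22 0; 0 5]
S = H·P̄·Hᵀ + R = [28]
K = P̄·Hᵀ·S⁻¹ = [11/14; -5/28]
x' − x̄ = [55/14, -25/28] = K·y
y = (KᵀK)⁻¹·Kᵀ·(x' − x̄) = [5]
z = y + H·x̄ = [5] + [-6] = [-1]

z = [-1]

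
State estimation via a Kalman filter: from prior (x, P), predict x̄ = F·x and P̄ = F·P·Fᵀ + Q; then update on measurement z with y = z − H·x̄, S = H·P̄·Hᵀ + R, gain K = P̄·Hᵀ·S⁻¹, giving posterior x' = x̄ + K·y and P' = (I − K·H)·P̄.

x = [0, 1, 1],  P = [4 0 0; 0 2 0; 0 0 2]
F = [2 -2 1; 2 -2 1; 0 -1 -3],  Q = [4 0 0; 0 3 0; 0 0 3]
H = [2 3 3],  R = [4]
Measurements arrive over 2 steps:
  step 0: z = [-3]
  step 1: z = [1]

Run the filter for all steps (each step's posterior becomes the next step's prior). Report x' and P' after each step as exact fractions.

step 0: x̄ = F·x = [-1, -1, -4]
step 0: P̄ = F·P·Fᵀ + Q = [30 26 -2; 26 29 -2; -2 -2 23]
step 0: y = z − H·x̄ = [14]
step 0: S = H·P̄·Hᵀ + R = [844]
step 0: K = P̄·Hᵀ·S⁻¹ = [33/211; 133/844; 59/844]
step 0: x' = x̄ + K·y = [251/211, 509/422, -1275/422]
step 0: P' = (I − K·H)·P̄ = [1974/211 1097/211 -2369/211; 1097/211 6787/844 -9535/844; -2369/211 -9535/844 15931/844]
step 1: x̄ = F·x = [-1289/422, -1289/422, 1658/211]
step 1: P̄ = F·P·Fᵀ + Q = [43171/844 39795/844 -16907/422; 39795/844 42327/844 -16907/422; -16907/422 -16907/422 23872/211]
step 1: y = z − H·x̄ = [-3081/422]
step 1: S = H·P̄·Hᵀ + R = [879515/844]
step 1: K = P̄·Hᵀ·S⁻¹ = [20857/175903; 105129/879515; 117394/879515]
step 1: x' = x̄ + K·y = [-53044/13531, -265694/67655, 465691/67655]
step 1: P' = (I − K·H)·P̄ = [6420422/175903 5695953/175903 -9948425/175903; 5695953/175903 31013181/879515 -49859519/879515; -9948425/175903 -49859519/879515 83177461/879515]

step 0: x' = [251/211, 509/422, -1275/422], P' = [1974/211 1097/211 -2369/211; 1097/211 6787/844 -9535/844; -2369/211 -9535/844 15931/844]
step 1: x' = [-53044/13531, -265694/67655, 465691/67655], P' = [6420422/175903 5695953/175903 -9948425/175903; 5695953/175903 31013181/879515 -49859519/879515; -9948425/175903 -49859519/879515 83177461/879515]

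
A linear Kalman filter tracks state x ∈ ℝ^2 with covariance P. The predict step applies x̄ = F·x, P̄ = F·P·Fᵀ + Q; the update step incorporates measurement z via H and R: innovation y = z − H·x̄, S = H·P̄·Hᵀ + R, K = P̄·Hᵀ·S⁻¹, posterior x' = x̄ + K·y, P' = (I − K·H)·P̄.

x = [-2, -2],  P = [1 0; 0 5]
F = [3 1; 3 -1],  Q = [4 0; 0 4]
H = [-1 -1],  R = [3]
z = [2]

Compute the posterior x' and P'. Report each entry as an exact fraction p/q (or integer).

x' = [-156/47, 32/47]
P' = [362/47 -296/47; -296/47 362/47]

x̄ = F·x = [-8, -4]
P̄ = F·P·Fᵀ + Q = [18 4; 4 18]
y = z − H·x̄ = [-10]
S = H·P̄·Hᵀ + R = [47]
K = P̄·Hᵀ·S⁻¹ = [-22/47; -22/47]
x' = x̄ + K·y = [-156/47, 32/47]
P' = (I − K·H)·P̄ = [362/47 -296/47; -296/47 362/47]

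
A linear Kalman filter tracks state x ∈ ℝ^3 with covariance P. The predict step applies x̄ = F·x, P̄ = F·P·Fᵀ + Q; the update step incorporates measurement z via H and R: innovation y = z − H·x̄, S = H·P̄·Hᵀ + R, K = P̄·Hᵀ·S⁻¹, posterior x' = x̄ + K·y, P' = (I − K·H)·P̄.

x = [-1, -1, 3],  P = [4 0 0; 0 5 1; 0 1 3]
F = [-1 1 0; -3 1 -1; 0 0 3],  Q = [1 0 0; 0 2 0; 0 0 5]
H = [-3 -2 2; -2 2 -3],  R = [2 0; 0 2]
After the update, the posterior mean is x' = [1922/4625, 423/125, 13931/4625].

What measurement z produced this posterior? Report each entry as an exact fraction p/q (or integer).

z = [-2, -3]

x̄ = F·x = [0, -1, 9]
P̄ = F·P·Fᵀ + Q = [10 16 3; 16 44 -6; 3 -6 32]
S = H·P̄·Hᵀ + R = [600 -385; -385 486]
K = P̄·Hᵀ·S⁻¹ = [-26061/143375 -3952/28675; -1174/3875 -68/775; -11328/143375 -8521/28675]
x' − x̄ = [1922/4625, 548/125, -27694/4625] = K·y
y = (KᵀK)⁻¹·Kᵀ·(x' − x̄) = [-22, 26]
z = y + H·x̄ = [-22, 26] + [20, -29] = [-2, -3]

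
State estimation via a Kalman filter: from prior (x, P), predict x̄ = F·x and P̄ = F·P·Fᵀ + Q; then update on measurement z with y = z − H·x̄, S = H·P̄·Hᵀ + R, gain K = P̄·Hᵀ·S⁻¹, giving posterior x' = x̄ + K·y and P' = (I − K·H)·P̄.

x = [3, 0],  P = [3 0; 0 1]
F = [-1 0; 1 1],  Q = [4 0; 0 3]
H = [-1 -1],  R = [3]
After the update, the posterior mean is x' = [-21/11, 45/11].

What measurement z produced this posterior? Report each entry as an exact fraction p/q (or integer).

z = [-3]

x̄ = F·x = [-3, 3]
P̄ = F·P·Fᵀ + Q = [7 -3; -3 7]
S = H·P̄·Hᵀ + R = [11]
K = P̄·Hᵀ·S⁻¹ = [-4/11; -4/11]
x' − x̄ = [12/11, 12/11] = K·y
y = (KᵀK)⁻¹·Kᵀ·(x' − x̄) = [-3]
z = y + H·x̄ = [-3] + [0] = [-3]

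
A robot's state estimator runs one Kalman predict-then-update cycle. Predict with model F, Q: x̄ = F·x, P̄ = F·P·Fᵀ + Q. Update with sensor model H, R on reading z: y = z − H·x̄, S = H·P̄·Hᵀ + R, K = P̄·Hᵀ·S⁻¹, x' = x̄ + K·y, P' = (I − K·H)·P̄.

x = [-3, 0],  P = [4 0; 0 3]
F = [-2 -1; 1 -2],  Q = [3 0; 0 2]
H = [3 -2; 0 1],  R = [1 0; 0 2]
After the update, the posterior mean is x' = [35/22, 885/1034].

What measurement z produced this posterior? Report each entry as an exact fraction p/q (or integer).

z = [3, 1]

x̄ = F·x = [6, -3]
P̄ = F·P·Fᵀ + Q = [22 -2; -2 18]
S = H·P̄·Hᵀ + R = [295 -42; -42 20]
K = P̄·Hᵀ·S⁻¹ = [7/22 25/44; -21/1034 1773/2068]
x' − x̄ = [-97/22, 3987/1034] = K·y
y = (KᵀK)⁻¹·Kᵀ·(x' − x̄) = [-21, 4]
z = y + H·x̄ = [-21, 4] + [24, -3] = [3, 1]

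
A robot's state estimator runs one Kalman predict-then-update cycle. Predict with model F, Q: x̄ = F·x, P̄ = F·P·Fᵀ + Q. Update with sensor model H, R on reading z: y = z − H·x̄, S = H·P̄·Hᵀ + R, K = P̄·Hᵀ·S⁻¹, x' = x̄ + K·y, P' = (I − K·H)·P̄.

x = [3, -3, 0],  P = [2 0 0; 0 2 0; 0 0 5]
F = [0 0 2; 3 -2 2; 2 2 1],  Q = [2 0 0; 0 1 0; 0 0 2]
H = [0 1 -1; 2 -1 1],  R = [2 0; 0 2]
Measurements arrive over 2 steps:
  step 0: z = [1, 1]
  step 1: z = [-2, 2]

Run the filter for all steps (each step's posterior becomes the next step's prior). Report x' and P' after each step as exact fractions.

step 0: x̄ = F·x = [0, 15, 0]
step 0: P̄ = F·P·Fᵀ + Q = [22 20 10; 20 47 14; 10 14 23]
step 0: y = z − H·x̄ = [-14, 16]
step 0: S = H·P̄·Hᵀ + R = [44 -22; -22 92]
step 0: K = P̄·Hᵀ·S⁻¹ = [139/297 13/27; 145/162 47/162; -95/1782 49/162]
step 0: x' = x̄ + K·y = [38/33, 64/9, 553/99]
step 0: P' = (I − K·H)·P̄ = [94/99 32/27 74/297; 32/27 1250/81 1105/81; 74/297 1105/81 12250/891]
step 1: x̄ = F·x = [1106/99, 40/99, 199/9]
step 1: P̄ = F·P·Fᵀ + Q = [50782/891 1712/891 6728/81; 1712/891 5257/891 232/81; 6728/81 232/81 11852/81]
step 1: y = z − H·x̄ = [1951/99, -4163/99]
step 1: S = H·P̄·Hᵀ + R = [132307/891 -275117/891; -275117/891 624619/891]
step 1: K = P̄·Hᵀ·S⁻¹ = [750389/1950646 873467/1950646; 1059149/3901292 470999/3901292; -554381/975323 186529/975323]
step 1: x' = x̄ + K·y = [-74847/975323, 1321629/1950646, 2796611/975323]
step 1: P' = (I − K·H)·P̄ = [811928/975323 382537/975323 -367852/975323; 382537/975323 9711249/1950646 4326050/975323; -367852/975323 4326050/975323 5434812/975323]

step 0: x' = [38/33, 64/9, 553/99], P' = [94/99 32/27 74/297; 32/27 1250/81 1105/81; 74/297 1105/81 12250/891]
step 1: x' = [-74847/975323, 1321629/1950646, 2796611/975323], P' = [811928/975323 382537/975323 -367852/975323; 382537/975323 9711249/1950646 4326050/975323; -367852/975323 4326050/975323 5434812/975323]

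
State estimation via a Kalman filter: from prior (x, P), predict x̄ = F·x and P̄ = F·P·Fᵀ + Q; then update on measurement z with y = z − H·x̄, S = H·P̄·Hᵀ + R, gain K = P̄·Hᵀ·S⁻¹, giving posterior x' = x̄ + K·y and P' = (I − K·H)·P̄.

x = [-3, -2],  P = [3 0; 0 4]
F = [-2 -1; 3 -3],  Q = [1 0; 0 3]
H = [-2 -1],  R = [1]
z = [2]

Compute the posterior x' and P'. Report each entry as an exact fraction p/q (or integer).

x' = [156/37, -381/37]
P' = [1103/111 -726/37; -726/37 1470/37]

x̄ = F·x = [8, -3]
P̄ = F·P·Fᵀ + Q = [17 -6; -6 66]
y = z − H·x̄ = [15]
S = H·P̄·Hᵀ + R = [111]
K = P̄·Hᵀ·S⁻¹ = [-28/111; -18/37]
x' = x̄ + K·y = [156/37, -381/37]
P' = (I − K·H)·P̄ = [1103/111 -726/37; -726/37 1470/37]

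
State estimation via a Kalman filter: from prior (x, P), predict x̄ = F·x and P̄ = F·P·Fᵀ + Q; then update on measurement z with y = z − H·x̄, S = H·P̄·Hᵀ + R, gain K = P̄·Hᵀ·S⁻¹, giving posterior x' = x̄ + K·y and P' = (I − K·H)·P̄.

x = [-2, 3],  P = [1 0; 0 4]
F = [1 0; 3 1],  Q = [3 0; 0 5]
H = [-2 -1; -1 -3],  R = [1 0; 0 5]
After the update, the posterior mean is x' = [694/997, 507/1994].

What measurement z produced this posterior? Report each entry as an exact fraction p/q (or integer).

x̄ = F·x = [-2, -3]
P̄ = F·P·Fᵀ + Q = [4 3; 3 18]
S = H·P̄·Hᵀ + R = [47 83; 83 189]
K = P̄·Hᵀ·S⁻¹ = [-500/997 151/997; 195/1994 -687/1994]
x' − x̄ = [2688/997, 6489/1994] = K·y
y = (KᵀK)⁻¹·Kᵀ·(x' − x̄) = [-9, -12]
z = y + H·x̄ = [-9, -12] + [7, 11] = [-2, -1]

z = [-2, -1]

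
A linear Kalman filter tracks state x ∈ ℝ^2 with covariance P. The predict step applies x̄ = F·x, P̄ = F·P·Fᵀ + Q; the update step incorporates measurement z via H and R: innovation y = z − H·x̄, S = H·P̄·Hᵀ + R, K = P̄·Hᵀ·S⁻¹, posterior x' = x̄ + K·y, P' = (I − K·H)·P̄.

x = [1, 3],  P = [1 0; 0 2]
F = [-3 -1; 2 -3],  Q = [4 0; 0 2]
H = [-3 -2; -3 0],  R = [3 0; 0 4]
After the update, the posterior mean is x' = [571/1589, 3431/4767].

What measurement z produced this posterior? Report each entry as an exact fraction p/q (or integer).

x̄ = F·x = [-6, -7]
P̄ = F·P·Fᵀ + Q = [15 0; 0 24]
S = H·P̄·Hᵀ + R = [234 135; 135 139]
K = P̄·Hᵀ·S⁻¹ = [-20/1589 -495/1589; -2224/4767 720/1589]
x' − x̄ = [10105/1589, 36800/4767] = K·y
y = (KᵀK)⁻¹·Kᵀ·(x' − x̄) = [-35, -19]
z = y + H·x̄ = [-35, -19] + [32, 18] = [-3, -1]

z = [-3, -1]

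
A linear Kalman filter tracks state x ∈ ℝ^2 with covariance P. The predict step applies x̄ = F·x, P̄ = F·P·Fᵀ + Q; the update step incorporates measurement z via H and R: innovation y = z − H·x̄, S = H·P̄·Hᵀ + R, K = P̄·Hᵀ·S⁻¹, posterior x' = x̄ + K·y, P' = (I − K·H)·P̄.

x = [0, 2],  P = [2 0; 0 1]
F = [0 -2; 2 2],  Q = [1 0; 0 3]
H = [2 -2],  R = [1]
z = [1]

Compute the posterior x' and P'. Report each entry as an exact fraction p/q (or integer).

x' = [-146/113, -194/113]
P' = [241/113 232/113; 232/113 251/113]

x̄ = F·x = [-4, 4]
P̄ = F·P·Fᵀ + Q = [5 -4; -4 15]
y = z − H·x̄ = [17]
S = H·P̄·Hᵀ + R = [113]
K = P̄·Hᵀ·S⁻¹ = [18/113; -38/113]
x' = x̄ + K·y = [-146/113, -194/113]
P' = (I − K·H)·P̄ = [241/113 232/113; 232/113 251/113]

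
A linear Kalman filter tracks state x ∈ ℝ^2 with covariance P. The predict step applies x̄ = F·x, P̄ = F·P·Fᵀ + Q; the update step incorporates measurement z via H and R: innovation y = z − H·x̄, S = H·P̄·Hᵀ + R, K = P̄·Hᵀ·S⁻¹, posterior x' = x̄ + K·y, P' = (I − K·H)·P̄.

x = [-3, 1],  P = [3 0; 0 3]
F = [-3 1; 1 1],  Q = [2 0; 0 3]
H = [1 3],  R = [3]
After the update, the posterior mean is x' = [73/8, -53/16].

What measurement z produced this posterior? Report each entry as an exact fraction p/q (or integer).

z = [-1]

x̄ = F·x = [10, -2]
P̄ = F·P·Fᵀ + Q = [32 -6; -6 9]
S = H·P̄·Hᵀ + R = [80]
K = P̄·Hᵀ·S⁻¹ = [7/40; 21/80]
x' − x̄ = [-7/8, -21/16] = K·y
y = (KᵀK)⁻¹·Kᵀ·(x' − x̄) = [-5]
z = y + H·x̄ = [-5] + [4] = [-1]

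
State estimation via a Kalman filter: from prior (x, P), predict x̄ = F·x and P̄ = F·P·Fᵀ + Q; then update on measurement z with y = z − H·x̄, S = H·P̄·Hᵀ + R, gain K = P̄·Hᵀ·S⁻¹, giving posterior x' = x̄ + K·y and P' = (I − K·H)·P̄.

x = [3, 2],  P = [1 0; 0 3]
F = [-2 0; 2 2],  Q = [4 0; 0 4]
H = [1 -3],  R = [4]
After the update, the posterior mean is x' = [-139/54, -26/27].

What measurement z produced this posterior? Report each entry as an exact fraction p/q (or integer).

z = [1]

x̄ = F·x = [-6, 10]
P̄ = F·P·Fᵀ + Q = [8 -4; -4 20]
S = H·P̄·Hᵀ + R = [216]
K = P̄·Hᵀ·S⁻¹ = [5/54; -8/27]
x' − x̄ = [185/54, -296/27] = K·y
y = (KᵀK)⁻¹·Kᵀ·(x' − x̄) = [37]
z = y + H·x̄ = [37] + [-36] = [1]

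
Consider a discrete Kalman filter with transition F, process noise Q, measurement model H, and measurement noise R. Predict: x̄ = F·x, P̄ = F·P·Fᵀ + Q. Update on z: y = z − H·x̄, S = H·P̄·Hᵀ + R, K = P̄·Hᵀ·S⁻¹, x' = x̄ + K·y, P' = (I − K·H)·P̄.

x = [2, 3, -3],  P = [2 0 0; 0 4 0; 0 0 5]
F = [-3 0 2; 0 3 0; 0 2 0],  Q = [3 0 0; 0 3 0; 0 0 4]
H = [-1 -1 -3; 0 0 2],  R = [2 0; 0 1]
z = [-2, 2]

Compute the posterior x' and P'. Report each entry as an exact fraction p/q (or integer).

x' = [-10079/1554, 7169/1554, 400/333]
P' = [6109/518 -4223/518 -82/111; -4223/518 4289/518 10/111; -82/111 10/111 76/333]

x̄ = F·x = [-12, 9, 6]
P̄ = F·P·Fᵀ + Q = [41 0 0; 0 39 24; 0 24 20]
y = z − H·x̄ = [13, -10]
S = H·P̄·Hᵀ + R = [406 -168; -168 81]
K = P̄·Hᵀ·S⁻¹ = [-369/518 -164/111; -103/518 20/111; -2/111 152/333]
x' = x̄ + K·y = [-10079/1554, 7169/1554, 400/333]
P' = (I − K·H)·P̄ = [6109/518 -4223/518 -82/111; -4223/518 4289/518 10/111; -82/111 10/111 76/333]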